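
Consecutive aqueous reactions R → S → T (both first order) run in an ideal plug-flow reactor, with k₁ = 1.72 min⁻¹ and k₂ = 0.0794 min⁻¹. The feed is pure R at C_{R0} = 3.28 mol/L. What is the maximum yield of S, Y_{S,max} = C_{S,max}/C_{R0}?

0.862

At the optimum, C_{S,max}/C_{R0} = (k₁/k₂)^[k₂/(k₂−k₁)].
= (1.72/0.0794)^(0.0794/(0.0794−1.72)) = (21.66)^(-0.04840) = 0.8617.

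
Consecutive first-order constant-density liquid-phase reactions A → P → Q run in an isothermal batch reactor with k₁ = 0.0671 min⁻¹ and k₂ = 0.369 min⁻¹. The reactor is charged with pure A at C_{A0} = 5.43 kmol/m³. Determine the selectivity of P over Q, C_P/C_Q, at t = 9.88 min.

The intermediate concentration in a first-order A→B→C sequence is C_P = k₁C_{A0}(e^(−k₁t) − e^(−k₂t))/(k₂−k₁).
e^(−k₁t) = e^(−0.0671×9.88) = e^(−0.6629) = 0.5153; e^(−k₂t) = e^(−3.646) = 0.02610.
C_P = 0.0671×5.43/(0.369−0.0671) × (0.5153−0.02610) = 1.207×0.4892 = 0.5904 kmol/m³.
C_A = C_{A0}e^(−k₁t) = 2.798 kmol/m³, so C_Q = C_{A0}−C_A−C_P = 2.041 kmol/m³; C_P/C_Q = 0.289.

0.289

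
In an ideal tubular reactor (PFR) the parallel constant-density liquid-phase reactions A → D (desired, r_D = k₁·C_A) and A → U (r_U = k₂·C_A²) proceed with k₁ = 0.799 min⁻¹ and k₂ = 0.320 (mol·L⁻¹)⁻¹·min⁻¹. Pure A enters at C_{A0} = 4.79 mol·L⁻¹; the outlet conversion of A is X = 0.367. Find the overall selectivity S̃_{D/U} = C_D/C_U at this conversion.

C_A = C_{A0}(1−X) = 3.032 mol·L⁻¹.
Along a PFR/batch, dC_D/dC_A = −r_D/(r_D+r_U) = −k₁/(k₁+k₂·C_A).
Integrating from C_{A0} to C_A: C_D = (0.799/0.320)·ln[(0.799+0.320·4.79)/(0.799+0.320·3.03)] = 2.497·ln(2.332/1.769) = 0.6893 mol·L⁻¹.
C_U = (C_{A0}−C_A)−C_D = 1.069 mol·L⁻¹; S̃_{D/U} = 0.6893/1.069 = 0.645.

0.645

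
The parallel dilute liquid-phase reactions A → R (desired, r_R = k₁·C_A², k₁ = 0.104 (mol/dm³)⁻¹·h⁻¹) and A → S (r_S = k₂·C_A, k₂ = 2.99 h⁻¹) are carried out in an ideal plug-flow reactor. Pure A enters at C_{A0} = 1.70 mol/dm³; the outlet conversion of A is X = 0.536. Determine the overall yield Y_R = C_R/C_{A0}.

C_A = C_{A0}(1−X) = 0.7888 mol/dm³.
Along a PFR/batch, dC_S/dC_A = −r_S/(r_R+r_S) = −k₂/(k₂+k₁·C_A).
Integrating from C_{A0} to C_A: C_S = (2.99/0.104)·ln[(2.99+0.104·1.70)/(2.99+0.104·0.789)] = 28.75·ln(3.167/3.072) = 0.8735 mol/dm³.
Then C_R = (C_{A0}−C_A) − C_S = 0.9112 − 0.8735 = 0.03774 mol/dm³.
Y_R = C_R/C_{A0} = 0.03774/1.70 = 0.0222.

0.0222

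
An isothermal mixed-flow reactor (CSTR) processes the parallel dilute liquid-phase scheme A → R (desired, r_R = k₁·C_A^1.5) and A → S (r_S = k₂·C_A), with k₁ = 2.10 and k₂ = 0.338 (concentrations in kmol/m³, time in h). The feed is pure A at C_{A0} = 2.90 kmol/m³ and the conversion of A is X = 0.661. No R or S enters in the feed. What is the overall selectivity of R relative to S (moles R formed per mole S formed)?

6.16

Exit C_A = C_{A0}(1−X) = 2.90×0.339 = 0.9831 kmol/m³.
Rates in a CSTR are evaluated at the outlet concentration: r_R = 2.10×0.9831^1.5 = 2.047, r_S = 0.338×0.9831 = 0.3323.
Overall selectivity = C_R/C_S = r_Rτ/(r_Sτ) = r_R/r_S = 6.16.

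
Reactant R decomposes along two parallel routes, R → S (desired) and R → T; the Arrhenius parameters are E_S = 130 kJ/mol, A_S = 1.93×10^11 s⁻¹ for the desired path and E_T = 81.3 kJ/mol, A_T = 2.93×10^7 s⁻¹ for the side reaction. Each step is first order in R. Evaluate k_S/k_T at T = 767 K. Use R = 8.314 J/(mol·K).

Since both paths have the same order in R, the concentration cancels and S_{S/T} = k_S/k_T = (A_S/A_T)·exp[(E_T−E_S)/(RT)].
(E_T−E_S)/(RT) = (81.3−130)×10³/(8.314×767) = -48700/6377 = -7.637.
k_S/k_T = (1.93×10^11/2.93×10^7)·exp(-7.637) = 6587 × 4.823×10^-4 = 3.18.
Since E_S > E_T, raising the temperature improves selectivity toward S.

3.18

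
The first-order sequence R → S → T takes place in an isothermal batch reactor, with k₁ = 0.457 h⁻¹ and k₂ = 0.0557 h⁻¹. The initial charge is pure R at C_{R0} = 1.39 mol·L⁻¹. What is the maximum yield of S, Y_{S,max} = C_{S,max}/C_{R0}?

0.747

For a first-order series the maximum intermediate yield is C_{S,max}/C_{R0} = (k₁/k₂)^[k₂/(k₂−k₁)].
= (0.457/0.0557)^(0.0557/(0.0557−0.457)) = (8.205)^(-0.1388) = 0.7467.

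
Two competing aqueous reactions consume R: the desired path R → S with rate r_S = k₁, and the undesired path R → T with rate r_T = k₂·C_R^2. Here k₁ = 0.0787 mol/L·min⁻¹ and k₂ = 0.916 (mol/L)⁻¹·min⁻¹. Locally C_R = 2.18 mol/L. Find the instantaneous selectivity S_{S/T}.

S_{S/T} = r_S/r_T = (k₁)/(k₂·C_R^2) = (k₁/k₂)·C_R^-2.
= (0.0787) / (0.916×2.180^2) = 0.07870/4.353 = 0.0181.

0.0181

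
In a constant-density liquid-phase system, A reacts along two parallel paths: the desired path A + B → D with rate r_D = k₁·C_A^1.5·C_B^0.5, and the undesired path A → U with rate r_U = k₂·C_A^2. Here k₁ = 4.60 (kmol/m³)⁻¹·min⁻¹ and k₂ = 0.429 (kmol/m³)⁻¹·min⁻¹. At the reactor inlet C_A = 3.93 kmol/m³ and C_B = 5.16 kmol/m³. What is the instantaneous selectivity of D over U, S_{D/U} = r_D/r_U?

S_{D/U} = r_D/r_U = (k₁·C_A^1.5·C_B^0.5)/(k₂·C_A^2) = (k₁/k₂)·C_A^-0.5·C_B^0.5.
= (4.60×3.930^1.5×5.160^0.5) / (0.429×3.930^2) = 81.41/6.626 = 12.3.
The undesired path is higher order in A, so low C_A (CSTR or dilute feed) favours D.

12.3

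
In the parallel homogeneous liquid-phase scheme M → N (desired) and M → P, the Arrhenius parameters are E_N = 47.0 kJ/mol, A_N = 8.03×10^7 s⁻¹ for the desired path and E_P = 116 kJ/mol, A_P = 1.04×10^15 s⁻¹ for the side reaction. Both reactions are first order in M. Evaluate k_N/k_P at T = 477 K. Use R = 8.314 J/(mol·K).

2.78

k_N/k_P = (A_N/A_P)·exp[−(E_N−E_P)/(RT)] = (A_N/A_P)·exp[(E_P−E_N)/(RT)].
(E_P−E_N)/(RT) = (116−47.0)×10³/(8.314×477) = 69000/3966 = 17.40.
k_N/k_P = (8.03×10^7/1.04×10^15)·exp(17.40) = 7.721×10^-8 × 3.599×10^7 = 2.78.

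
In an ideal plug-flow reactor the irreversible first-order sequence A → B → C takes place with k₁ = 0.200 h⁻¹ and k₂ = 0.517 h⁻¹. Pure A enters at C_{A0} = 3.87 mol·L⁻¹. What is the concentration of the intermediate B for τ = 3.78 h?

The intermediate concentration in a first-order A→B→C sequence is C_B = k₁C_{A0}(e^(−k₁τ) − e^(−k₂τ))/(k₂−k₁).
e^(−k₁τ) = e^(−0.200×3.78) = e^(−0.7560) = 0.4695; e^(−k₂τ) = e^(−1.954) = 0.1417.
C_B = 0.200×3.87/(0.517−0.200) × (0.4695−0.1417) = 2.442×0.3279 = 0.8005 mol·L⁻¹.

0.801 mol·L⁻¹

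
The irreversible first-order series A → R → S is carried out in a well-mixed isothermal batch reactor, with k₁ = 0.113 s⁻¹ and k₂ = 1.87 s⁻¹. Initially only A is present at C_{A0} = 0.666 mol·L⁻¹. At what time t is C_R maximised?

For first-order series the maximum of C_R occurs at t_opt = ln(k₂/k₁)/(k₂−k₁).
= ln(1.87/0.113)/(1.87−0.113) = ln(16.55)/1.757 = 2.806/1.757 = 1.60 s.

1.60 s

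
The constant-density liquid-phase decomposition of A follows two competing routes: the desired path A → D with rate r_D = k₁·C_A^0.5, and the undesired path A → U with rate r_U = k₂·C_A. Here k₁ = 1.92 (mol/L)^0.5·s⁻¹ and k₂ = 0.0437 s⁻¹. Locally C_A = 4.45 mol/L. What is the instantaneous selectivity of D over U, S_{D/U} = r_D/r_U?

20.8

S_{D/U} = r_D/r_U = (k₁·C_A^0.5)/(k₂·C_A) = (k₁/k₂)·C_A^-0.5.
= (1.92×4.450^0.5) / (0.0437×4.450) = 4.050/0.1945 = 20.8.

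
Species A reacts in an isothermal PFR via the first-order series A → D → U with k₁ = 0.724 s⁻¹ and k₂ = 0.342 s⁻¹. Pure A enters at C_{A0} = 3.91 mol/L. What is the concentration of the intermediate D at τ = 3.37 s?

1.69 mol/L

The intermediate concentration in a first-order A→B→C sequence is C_D = k₁C_{A0}(e^(−k₁τ) − e^(−k₂τ))/(k₂−k₁).
e^(−k₁τ) = e^(−0.724×3.37) = e^(−2.440) = 0.08717; e^(−k₂τ) = e^(−1.153) = 0.3158.
C_D = 0.724×3.91/(0.342−0.724) × (0.08717−0.3158) = (-7.411)×(-0.2287) = 1.695 mol/L.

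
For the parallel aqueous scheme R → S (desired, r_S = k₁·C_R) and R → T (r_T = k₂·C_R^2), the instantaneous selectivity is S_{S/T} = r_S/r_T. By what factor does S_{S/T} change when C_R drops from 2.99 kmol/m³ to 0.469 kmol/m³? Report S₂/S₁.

S_{S/T} = (k₁/k₂)·C_R⁻¹, so S₂/S₁ = (C_{R,2}/C_{R,1})⁻¹.
= 2.99/0.469 = 6.38.

6.38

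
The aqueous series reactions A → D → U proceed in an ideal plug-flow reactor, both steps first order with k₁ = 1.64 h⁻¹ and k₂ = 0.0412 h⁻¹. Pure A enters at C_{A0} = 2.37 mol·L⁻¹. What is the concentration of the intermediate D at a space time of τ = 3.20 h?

2.12 mol·L⁻¹

For first-order series with pure A initially, C_D(τ) = k₁C_{A0}/(k₂−k₁)·(e^(−k₁τ) − e^(−k₂τ)).
e^(−k₁τ) = e^(−1.64×3.20) = e^(−5.248) = 0.005258; e^(−k₂τ) = e^(−0.1318) = 0.8765.
C_D = 1.64×2.37/(0.0412−1.64) × (0.005258−0.8765) = (-2.431)×(-0.8712) = 2.118 mol·L⁻¹.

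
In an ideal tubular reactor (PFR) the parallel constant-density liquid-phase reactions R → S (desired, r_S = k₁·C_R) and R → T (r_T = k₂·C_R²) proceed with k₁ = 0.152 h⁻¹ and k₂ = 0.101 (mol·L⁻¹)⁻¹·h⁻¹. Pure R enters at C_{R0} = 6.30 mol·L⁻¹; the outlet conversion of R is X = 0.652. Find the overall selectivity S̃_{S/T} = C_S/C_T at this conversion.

0.377

C_R = C_{R0}(1−X) = 2.192 mol·L⁻¹.
Along a PFR/batch, dC_S/dC_R = −r_S/(r_S+r_T) = −k₁/(k₁+k₂·C_R).
Integrating from C_{R0} to C_R: C_S = (0.152/0.101)·ln[(0.152+0.101·6.30)/(0.152+0.101·2.19)] = 1.505·ln(0.7883/0.3734) = 1.124 mol·L⁻¹.
C_T = (C_{R0}−C_R)−C_S = 2.983 mol·L⁻¹; S̃_{S/T} = 1.124/2.983 = 0.377.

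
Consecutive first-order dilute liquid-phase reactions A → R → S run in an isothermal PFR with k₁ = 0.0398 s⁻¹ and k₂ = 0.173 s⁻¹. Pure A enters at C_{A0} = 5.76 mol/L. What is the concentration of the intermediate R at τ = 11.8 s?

The intermediate concentration in a first-order A→B→C sequence is C_R = k₁C_{A0}(e^(−k₁τ) − e^(−k₂τ))/(k₂−k₁).
e^(−k₁τ) = e^(−0.0398×11.8) = e^(−0.4696) = 0.6252; e^(−k₂τ) = e^(−2.041) = 0.1298.
C_R = 0.0398×5.76/(0.173−0.0398) × (0.6252−0.1298) = 1.721×0.4954 = 0.8526 mol/L.

0.853 mol/L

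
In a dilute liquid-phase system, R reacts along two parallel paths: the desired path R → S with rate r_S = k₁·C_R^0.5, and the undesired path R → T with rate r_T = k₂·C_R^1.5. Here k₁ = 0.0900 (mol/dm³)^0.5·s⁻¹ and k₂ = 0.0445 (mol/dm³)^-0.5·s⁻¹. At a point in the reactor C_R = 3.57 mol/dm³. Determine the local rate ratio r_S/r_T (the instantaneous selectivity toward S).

0.567

S_{S/T} = r_S/r_T = (k₁·C_R^0.5)/(k₂·C_R^1.5) = (k₁/k₂)·C_R⁻¹.
= (0.0900×3.570^0.5) / (0.0445×3.570^1.5) = 0.1700/0.3002 = 0.567.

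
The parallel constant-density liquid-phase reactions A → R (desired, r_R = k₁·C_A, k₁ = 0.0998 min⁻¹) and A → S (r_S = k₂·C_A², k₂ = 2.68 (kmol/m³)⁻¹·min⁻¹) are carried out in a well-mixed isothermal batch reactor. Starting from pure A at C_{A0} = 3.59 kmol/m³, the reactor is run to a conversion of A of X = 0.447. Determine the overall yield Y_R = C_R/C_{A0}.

C_A = C_{A0}(1−X) = 1.985 kmol/m³.
Along a PFR/batch, dC_R/dC_A = −r_R/(r_R+r_S) = −k₁/(k₁+k₂·C_A).
Integrating from C_{A0} to C_A: C_R = (0.0998/2.68)·ln[(0.0998+2.68·3.59)/(0.0998+2.68·1.99)] = 0.03724·ln(9.721/5.420) = 0.02175 kmol/m³.
Y_R = C_R/C_{A0} = 0.02175/3.59 = 0.00606.

0.00606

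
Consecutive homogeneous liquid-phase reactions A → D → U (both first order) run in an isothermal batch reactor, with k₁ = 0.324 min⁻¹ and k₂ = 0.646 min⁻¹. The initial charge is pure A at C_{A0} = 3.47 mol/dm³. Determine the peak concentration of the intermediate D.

0.869 mol/dm³

At the optimum, C_{D,max}/C_{A0} = (k₁/k₂)^[k₂/(k₂−k₁)].
= (0.324/0.646)^(0.646/(0.646−0.324)) = (0.5015)^(2.006) = 0.2505.
C_{D,max} = 0.2505×3.47 = 0.869 mol/dm³.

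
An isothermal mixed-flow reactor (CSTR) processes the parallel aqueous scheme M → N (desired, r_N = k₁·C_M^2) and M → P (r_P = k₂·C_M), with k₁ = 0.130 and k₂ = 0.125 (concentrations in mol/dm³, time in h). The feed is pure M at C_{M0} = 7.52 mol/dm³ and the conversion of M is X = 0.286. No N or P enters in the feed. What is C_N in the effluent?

1.82 mol/dm³

Exit C_M = C_{M0}(1−X) = 7.52×0.714 = 5.369 mol/dm³.
Rates in a CSTR are evaluated at the outlet concentration: r_N = 0.130×5.369^2 = 3.748, r_P = 0.125×5.369 = 0.6712.
Fraction of consumed M going to N: r_N/(r_N+r_P) = 0.8481.
C_N = 0.8481·C_{M0}·X = 0.8481×7.52×0.286 = 1.82 mol/dm³.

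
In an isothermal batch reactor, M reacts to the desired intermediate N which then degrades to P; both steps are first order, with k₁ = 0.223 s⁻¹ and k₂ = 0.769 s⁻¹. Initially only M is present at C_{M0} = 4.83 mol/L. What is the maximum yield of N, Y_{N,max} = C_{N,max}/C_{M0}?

0.175

At the optimum, C_{N,max}/C_{M0} = (k₁/k₂)^[k₂/(k₂−k₁)].
= (0.223/0.769)^(0.769/(0.769−0.223)) = (0.2900)^(1.408) = 0.1749.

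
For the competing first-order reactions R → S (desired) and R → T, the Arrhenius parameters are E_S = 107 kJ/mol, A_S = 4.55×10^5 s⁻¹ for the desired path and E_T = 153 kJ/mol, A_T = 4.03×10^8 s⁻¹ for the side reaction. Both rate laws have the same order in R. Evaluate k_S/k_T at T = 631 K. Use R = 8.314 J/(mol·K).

7.26

k_S/k_T = (A_S/A_T)·exp[−(E_S−E_T)/(RT)] = (A_S/A_T)·exp[(E_T−E_S)/(RT)].
(E_T−E_S)/(RT) = (153−107)×10³/(8.314×631) = 46000/5246 = 8.768.
k_S/k_T = (4.55×10^5/4.03×10^8)·exp(8.768) = 0.001129 × 6428 = 7.26.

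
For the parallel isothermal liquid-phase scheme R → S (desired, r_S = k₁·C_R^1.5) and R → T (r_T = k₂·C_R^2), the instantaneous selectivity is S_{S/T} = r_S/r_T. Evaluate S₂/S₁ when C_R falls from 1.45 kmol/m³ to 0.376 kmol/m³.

1.96

S_{S/T} = (k₁/k₂)·C_R^-0.5, so S₂/S₁ = (C_{R,2}/C_{R,1})^-0.5.
= (0.376/1.45)^(-0.5) = (0.2593)^(-0.5) = 1.96.
Selectivity toward S rises as C_R falls — low-concentration operation is favoured.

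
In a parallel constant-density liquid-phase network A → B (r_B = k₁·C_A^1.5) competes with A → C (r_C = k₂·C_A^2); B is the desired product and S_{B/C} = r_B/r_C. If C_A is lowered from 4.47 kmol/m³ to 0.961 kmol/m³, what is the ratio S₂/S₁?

2.16

S_{B/C} = (k₁/k₂)·C_A^-0.5, so S₂/S₁ = (C_{A,2}/C_{A,1})^-0.5.
= (0.961/4.47)^(-0.5) = (0.2150)^(-0.5) = 2.16.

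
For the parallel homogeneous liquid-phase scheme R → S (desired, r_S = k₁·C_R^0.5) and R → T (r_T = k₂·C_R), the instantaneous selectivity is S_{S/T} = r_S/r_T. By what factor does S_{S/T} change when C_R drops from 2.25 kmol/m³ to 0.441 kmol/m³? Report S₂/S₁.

S_{S/T} = (k₁/k₂)·C_R^-0.5, so S₂/S₁ = (C_{R,2}/C_{R,1})^-0.5.
= (0.441/2.25)^(-0.5) = (0.1960)^(-0.5) = 2.26.

2.26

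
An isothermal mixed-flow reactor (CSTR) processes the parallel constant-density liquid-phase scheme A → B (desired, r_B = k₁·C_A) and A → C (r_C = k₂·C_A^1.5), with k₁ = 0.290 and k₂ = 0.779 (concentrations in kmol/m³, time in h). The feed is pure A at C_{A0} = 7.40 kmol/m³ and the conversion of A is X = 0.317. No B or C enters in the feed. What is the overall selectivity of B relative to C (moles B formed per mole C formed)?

Exit C_A = C_{A0}(1−X) = 7.40×0.683 = 5.054 kmol/m³.
A CSTR operates uniformly at the exit composition, giving r_B = 1.466 and r_C = 8.851 (each k·C_A^n at C_A = 5.054).
Overall selectivity = C_B/C_C = r_Bτ/(r_Cτ) = r_B/r_C = 0.166.

0.166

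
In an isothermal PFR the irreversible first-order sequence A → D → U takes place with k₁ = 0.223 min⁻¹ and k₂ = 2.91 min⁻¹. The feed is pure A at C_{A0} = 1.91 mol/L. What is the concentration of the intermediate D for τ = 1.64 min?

Solving the coupled first-order balances gives C_D(τ) = [k₁/(k₂−k₁)]·C_{A0}·(e^(−k₁τ) − e^(−k₂τ)).
e^(−k₁τ) = e^(−0.223×1.64) = e^(−0.3657) = 0.6937; e^(−k₂τ) = e^(−4.772) = 0.008460.
C_D = 0.223×1.91/(2.91−0.223) × (0.6937−0.008460) = 0.1585×0.6852 = 0.1086 mol/L.

0.109 mol/L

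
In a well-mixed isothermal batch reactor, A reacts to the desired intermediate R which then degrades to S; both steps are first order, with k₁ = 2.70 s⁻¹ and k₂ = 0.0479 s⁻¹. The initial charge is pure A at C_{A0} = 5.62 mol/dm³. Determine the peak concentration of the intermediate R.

At the optimum, C_{R,max}/C_{A0} = (k₁/k₂)^[k₂/(k₂−k₁)].
= (2.70/0.0479)^(0.0479/(0.0479−2.70)) = (56.37)^(-0.01806) = 0.9298.
C_{R,max} = 0.9298×5.62 = 5.23 mol/dm³.

5.23 mol/dm³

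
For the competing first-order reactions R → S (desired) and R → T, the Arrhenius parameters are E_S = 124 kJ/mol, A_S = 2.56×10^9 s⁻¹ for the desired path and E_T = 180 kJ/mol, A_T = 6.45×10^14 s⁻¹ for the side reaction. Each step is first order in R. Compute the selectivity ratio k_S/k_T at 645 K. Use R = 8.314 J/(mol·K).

Since both paths have the same order in R, the concentration cancels and S_{S/T} = k_S/k_T = (A_S/A_T)·exp[(E_T−E_S)/(RT)].
(E_T−E_S)/(RT) = (180−124)×10³/(8.314×645) = 56000/5363 = 10.44.
k_S/k_T = (2.56×10^9/6.45×10^14)·exp(10.44) = 3.969×10^-6 × 34298 = 0.136.

0.136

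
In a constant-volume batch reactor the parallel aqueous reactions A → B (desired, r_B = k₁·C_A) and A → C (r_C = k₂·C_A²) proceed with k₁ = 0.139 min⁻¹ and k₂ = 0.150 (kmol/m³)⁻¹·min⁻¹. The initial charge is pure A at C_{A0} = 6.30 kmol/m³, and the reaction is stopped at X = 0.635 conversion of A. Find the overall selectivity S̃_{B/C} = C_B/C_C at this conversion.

C_A = C_{A0}(1−X) = 2.300 kmol/m³.
Along a PFR/batch, dC_B/dC_A = −r_B/(r_B+r_C) = −k₁/(k₁+k₂·C_A).
Integrating from C_{A0} to C_A: C_B = (0.139/0.150)·ln[(0.139+0.150·6.30)/(0.139+0.150·2.30)] = 0.9267·ln(1.084/0.4839) = 0.7473 kmol/m³.
C_C = (C_{A0}−C_A)−C_B = 3.253 kmol/m³; S̃_{B/C} = 0.7473/3.253 = 0.230.

0.230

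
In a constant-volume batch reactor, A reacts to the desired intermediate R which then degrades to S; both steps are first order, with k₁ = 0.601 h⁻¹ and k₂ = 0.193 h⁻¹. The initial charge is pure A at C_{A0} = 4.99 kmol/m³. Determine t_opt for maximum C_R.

Setting dC_R/dt = 0 gives t_opt = ln(k₂/k₁)/(k₂−k₁).
= ln(0.193/0.601)/(0.193−0.601) = ln(0.3211)/-0.4080 = -1.136/-0.4080 = 2.78 h.

2.78 h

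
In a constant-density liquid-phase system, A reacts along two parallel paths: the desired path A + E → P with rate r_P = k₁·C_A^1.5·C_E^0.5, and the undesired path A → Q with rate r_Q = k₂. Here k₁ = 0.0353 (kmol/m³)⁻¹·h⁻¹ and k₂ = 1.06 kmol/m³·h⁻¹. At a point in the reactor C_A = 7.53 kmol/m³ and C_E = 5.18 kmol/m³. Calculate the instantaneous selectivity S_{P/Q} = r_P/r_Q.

S_{P/Q} = r_P/r_Q = (k₁·C_A^1.5·C_E^0.5)/(k₂) = (k₁/k₂)·C_A^1.5·C_E^0.5.
= (0.0353×7.530^1.5×5.180^0.5) / (1.06) = 1.660/1.060 = 1.57.

1.57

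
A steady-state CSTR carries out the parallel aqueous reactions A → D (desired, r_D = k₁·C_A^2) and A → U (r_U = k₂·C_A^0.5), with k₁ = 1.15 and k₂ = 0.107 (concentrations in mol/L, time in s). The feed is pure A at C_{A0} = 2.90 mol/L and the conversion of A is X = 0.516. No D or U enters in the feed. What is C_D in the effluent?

1.42 mol/L

Exit C_A = C_{A0}(1−X) = 2.90×0.484 = 1.404 mol/L.
In a CSTR the entire volume is at exit conditions, so r_D = 1.15×1.404^2 = 2.266 and r_U = 0.107×1.404^0.5 = 0.1268.
Fraction of consumed A going to D: r_D/(r_D+r_U) = 0.9470.
C_D = 0.9470·C_{A0}·X = 0.9470×2.90×0.516 = 1.42 mol/L.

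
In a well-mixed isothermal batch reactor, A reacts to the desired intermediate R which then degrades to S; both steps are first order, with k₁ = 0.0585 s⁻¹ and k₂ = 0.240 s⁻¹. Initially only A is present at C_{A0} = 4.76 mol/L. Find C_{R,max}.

0.736 mol/L

For a first-order series the maximum intermediate yield is C_{R,max}/C_{A0} = (k₁/k₂)^[k₂/(k₂−k₁)].
= (0.0585/0.240)^(0.240/(0.240−0.0585)) = (0.2438)^(1.322) = 0.1546.
C_{R,max} = 0.1546×4.76 = 0.736 mol/L.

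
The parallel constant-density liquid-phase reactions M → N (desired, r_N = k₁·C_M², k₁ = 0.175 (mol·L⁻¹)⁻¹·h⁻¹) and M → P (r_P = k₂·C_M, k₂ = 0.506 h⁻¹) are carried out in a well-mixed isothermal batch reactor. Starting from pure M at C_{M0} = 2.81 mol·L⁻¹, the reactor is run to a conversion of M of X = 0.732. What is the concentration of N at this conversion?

0.763 mol·L⁻¹

C_M = C_{M0}(1−X) = 0.7531 mol·L⁻¹.
Along a PFR/batch, dC_P/dC_M = −r_P/(r_N+r_P) = −k₂/(k₂+k₁·C_M).
Integrating from C_{M0} to C_M: C_P = (0.506/0.175)·ln[(0.506+0.175·2.81)/(0.506+0.175·0.753)] = 2.891·ln(0.9977/0.6378) = 1.294 mol·L⁻¹.
Then C_N = (C_{M0}−C_M) − C_P = 2.057 − 1.294 = 0.7630 mol·L⁻¹.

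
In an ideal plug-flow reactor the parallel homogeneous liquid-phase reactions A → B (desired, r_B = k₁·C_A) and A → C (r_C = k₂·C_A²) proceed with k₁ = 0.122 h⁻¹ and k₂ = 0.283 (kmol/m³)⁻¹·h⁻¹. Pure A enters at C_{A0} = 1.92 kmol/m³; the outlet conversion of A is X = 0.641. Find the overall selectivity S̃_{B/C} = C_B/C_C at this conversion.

0.351

C_A = C_{A0}(1−X) = 0.6893 kmol/m³.
Along a PFR/batch, dC_B/dC_A = −r_B/(r_B+r_C) = −k₁/(k₁+k₂·C_A).
Integrating from C_{A0} to C_A: C_B = (0.122/0.283)·ln[(0.122+0.283·1.92)/(0.122+0.283·0.689)] = 0.4311·ln(0.6654/0.3171) = 0.3195 kmol/m³.
C_C = (C_{A0}−C_A)−C_B = 0.9112 kmol/m³; S̃_{B/C} = 0.3195/0.9112 = 0.351.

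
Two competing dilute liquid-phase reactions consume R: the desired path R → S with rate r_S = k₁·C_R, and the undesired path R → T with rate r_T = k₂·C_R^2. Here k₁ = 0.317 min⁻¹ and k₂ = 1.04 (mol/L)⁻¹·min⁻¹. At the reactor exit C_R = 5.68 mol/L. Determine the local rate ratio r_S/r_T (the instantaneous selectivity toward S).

0.0537

S_{S/T} = r_S/r_T = (k₁·C_R)/(k₂·C_R^2) = (k₁/k₂)·C_R⁻¹.
= (0.317×5.680) / (1.04×5.680^2) = 1.801/33.55 = 0.0537.
The undesired path is higher order in R, so low C_R (CSTR or dilute feed) favours S.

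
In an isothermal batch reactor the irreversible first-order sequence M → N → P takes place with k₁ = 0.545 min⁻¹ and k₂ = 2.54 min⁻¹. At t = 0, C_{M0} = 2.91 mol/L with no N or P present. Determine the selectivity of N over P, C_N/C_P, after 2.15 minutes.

Solving the coupled first-order balances gives C_N(t) = [k₁/(k₂−k₁)]·C_{M0}·(e^(−k₁t) − e^(−k₂t)).
e^(−k₁t) = e^(−0.545×2.15) = e^(−1.172) = 0.3098; e^(−k₂t) = e^(−5.461) = 0.004249.
C_N = 0.545×2.91/(2.54−0.545) × (0.3098−0.004249) = 0.7950×0.3056 = 0.2429 mol/L.
C_M = C_{M0}e^(−k₁t) = 0.9016 mol/L, so C_P = C_{M0}−C_M−C_N = 1.765 mol/L; C_N/C_P = 0.138.

0.138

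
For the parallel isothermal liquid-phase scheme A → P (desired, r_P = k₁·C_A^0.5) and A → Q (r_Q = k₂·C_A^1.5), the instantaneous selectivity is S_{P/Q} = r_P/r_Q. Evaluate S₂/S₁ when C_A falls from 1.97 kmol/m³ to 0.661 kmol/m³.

S_{P/Q} = (k₁/k₂)·C_A⁻¹, so S₂/S₁ = (C_{A,2}/C_{A,1})⁻¹.
= 1.97/0.661 = 2.98.

2.98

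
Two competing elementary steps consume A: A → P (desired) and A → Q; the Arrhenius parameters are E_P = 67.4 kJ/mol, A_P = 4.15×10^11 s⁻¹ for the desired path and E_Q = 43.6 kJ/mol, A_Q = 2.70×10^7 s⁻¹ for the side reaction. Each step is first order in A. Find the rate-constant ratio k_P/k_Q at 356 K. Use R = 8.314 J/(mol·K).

4.95

With equal orders, S_{P/Q} = k_P/k_Q = (A_P/A_Q)·exp[(E_Q−E_P)/(RT)].
(E_Q−E_P)/(RT) = (43.6−67.4)×10³/(8.314×356) = -23800/2960 = -8.041.
k_P/k_Q = (4.15×10^11/2.70×10^7)·exp(-8.041) = 15370 × 3.219×10^-4 = 4.95.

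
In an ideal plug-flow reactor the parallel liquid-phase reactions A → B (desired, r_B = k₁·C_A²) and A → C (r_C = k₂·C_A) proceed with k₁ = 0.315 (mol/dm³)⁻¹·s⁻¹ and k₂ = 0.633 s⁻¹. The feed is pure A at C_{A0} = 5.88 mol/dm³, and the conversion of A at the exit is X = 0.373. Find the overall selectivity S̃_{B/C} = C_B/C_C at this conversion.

C_A = C_{A0}(1−X) = 3.687 mol/dm³.
Along a PFR/batch, dC_C/dC_A = −r_C/(r_B+r_C) = −k₂/(k₂+k₁·C_A).
Integrating from C_{A0} to C_A: C_C = (0.633/0.315)·ln[(0.633+0.315·5.88)/(0.633+0.315·3.69)] = 2.010·ln(2.485/1.794) = 0.6545 mol/dm³.
Then C_B = (C_{A0}−C_A) − C_C = 2.193 − 0.6545 = 1.539 mol/dm³.
S̃_{B/C} = C_B/C_C = 1.539/0.6545 = 2.35.

2.35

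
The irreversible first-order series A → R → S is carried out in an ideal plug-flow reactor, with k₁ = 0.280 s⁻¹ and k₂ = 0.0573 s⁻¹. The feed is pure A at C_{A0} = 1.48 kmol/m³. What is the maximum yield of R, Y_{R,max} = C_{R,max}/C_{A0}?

Evaluating C_R at τ_opt = ln(k₂/k₁)/(k₂−k₁) gives C_{R,max}/C_{A0} = (k₁/k₂)^[k₂/(k₂−k₁)].
= (0.280/0.0573)^(0.0573/(0.0573−0.280)) = (4.887)^(-0.2573) = 0.6648.

0.665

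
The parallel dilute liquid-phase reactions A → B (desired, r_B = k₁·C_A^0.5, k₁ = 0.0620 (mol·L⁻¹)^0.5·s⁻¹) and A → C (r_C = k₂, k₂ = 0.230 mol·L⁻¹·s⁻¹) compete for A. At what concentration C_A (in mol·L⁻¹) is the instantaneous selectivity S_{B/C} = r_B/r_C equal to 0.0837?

0.0964 mol·L⁻¹

S_{B/C} = (k₁/k₂)·C_A^0.5 ⇒ C_A = (S·k₂/k₁)^(2).
= (0.0837×0.230/0.0620)^(2) = (0.3105)^(2) = 0.0964 mol·L⁻¹.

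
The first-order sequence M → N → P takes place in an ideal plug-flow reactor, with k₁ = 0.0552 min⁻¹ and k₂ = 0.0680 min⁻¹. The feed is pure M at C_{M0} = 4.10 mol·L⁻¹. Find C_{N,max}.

1.35 mol·L⁻¹

Evaluating C_N at τ_opt = ln(k₂/k₁)/(k₂−k₁) gives C_{N,max}/C_{M0} = (k₁/k₂)^[k₂/(k₂−k₁)].
= (0.0552/0.0680)^(0.0680/(0.0680−0.0552)) = (0.8118)^(5.312) = 0.3303.
C_{N,max} = 0.3303×4.10 = 1.35 mol·L⁻¹.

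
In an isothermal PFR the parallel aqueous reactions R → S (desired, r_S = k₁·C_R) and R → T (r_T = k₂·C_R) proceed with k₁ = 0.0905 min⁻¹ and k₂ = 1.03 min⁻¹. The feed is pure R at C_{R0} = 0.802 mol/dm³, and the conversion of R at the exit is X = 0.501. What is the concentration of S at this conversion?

0.0325 mol/dm³

C_R = C_{R0}(1−X) = 0.4002 mol/dm³.
Both paths are first order in R, so the instantaneous fraction to S is constant: dC_S/d(−C_R) = k₁/(k₁+k₂) = 0.08077.
C_S = 0.08077·(C_{R0}−C_R) = 0.08077×0.4018 = 0.0325 mol/dm³.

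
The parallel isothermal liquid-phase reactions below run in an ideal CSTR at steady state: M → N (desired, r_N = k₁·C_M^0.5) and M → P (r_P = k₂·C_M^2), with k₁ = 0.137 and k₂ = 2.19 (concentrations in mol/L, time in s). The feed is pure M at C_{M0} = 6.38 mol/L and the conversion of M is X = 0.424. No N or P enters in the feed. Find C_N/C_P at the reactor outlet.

0.00888

Exit C_M = C_{M0}(1−X) = 6.38×0.576 = 3.675 mol/L.
In a CSTR the entire volume is at exit conditions, so r_N = 0.137×3.675^0.5 = 0.2626 and r_P = 2.19×3.675^2 = 29.58.
Overall selectivity = C_N/C_P = r_Nτ/(r_Pτ) = r_N/r_P = 0.00888.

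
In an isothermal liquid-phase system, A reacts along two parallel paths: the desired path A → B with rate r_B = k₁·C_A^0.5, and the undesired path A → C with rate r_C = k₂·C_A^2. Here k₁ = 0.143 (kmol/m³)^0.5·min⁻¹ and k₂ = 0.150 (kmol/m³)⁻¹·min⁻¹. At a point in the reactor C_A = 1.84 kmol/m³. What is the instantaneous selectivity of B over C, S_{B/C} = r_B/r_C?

S_{B/C} = r_B/r_C = (k₁·C_A^0.5)/(k₂·C_A^2) = (k₁/k₂)·C_A^-1.5.
= (0.143×1.840^0.5) / (0.150×1.840^2) = 0.1940/0.5078 = 0.382.

0.382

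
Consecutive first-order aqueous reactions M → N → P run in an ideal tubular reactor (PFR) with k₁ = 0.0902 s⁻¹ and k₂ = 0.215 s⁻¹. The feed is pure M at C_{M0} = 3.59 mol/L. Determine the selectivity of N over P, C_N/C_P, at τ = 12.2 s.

The intermediate concentration in a first-order A→B→C sequence is C_N = k₁C_{M0}(e^(−k₁τ) − e^(−k₂τ))/(k₂−k₁).
e^(−k₁τ) = e^(−0.0902×12.2) = e^(−1.100) = 0.3327; e^(−k₂τ) = e^(−2.623) = 0.07258.
C_N = 0.0902×3.59/(0.215−0.0902) × (0.3327−0.07258) = 2.595×0.2601 = 0.6750 mol/L.
C_M = C_{M0}e^(−k₁τ) = 1.194 mol/L, so C_P = C_{M0}−C_M−C_N = 1.721 mol/L; C_N/C_P = 0.392.

0.392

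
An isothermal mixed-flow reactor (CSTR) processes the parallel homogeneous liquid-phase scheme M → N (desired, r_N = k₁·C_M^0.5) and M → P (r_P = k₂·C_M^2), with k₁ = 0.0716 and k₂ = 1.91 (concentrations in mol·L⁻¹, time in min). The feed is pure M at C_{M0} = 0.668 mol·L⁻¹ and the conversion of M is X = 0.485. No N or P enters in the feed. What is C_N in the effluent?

0.0508 mol·L⁻¹

Exit C_M = C_{M0}(1−X) = 0.668×0.515 = 0.3440 mol·L⁻¹.
A CSTR operates uniformly at the exit composition, giving r_N = 0.04200 and r_P = 0.2260 (each k·C_M^n at C_M = 0.3440).
Fraction of consumed M going to N: r_N/(r_N+r_P) = 0.1567.
C_N = 0.1567·C_{M0}·X = 0.1567×0.668×0.485 = 0.0508 mol·L⁻¹.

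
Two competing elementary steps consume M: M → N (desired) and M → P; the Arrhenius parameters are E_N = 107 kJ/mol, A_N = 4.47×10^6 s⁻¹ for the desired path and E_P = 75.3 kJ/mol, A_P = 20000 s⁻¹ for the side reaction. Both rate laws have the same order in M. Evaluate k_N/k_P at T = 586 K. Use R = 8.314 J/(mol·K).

0.334

Since both paths have the same order in M, the concentration cancels and S_{N/P} = k_N/k_P = (A_N/A_P)·exp[(E_P−E_N)/(RT)].
(E_P−E_N)/(RT) = (75.3−107)×10³/(8.314×586) = -31700/4872 = -6.507.
k_N/k_P = (4.47×10^6/20000)·exp(-6.507) = 223.5 × 0.001494 = 0.334.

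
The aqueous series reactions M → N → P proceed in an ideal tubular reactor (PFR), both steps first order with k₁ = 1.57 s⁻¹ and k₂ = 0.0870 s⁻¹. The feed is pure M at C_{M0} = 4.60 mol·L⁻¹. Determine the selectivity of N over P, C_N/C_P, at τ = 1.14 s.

15.3

For first-order series with pure M initially, C_N(τ) = k₁C_{M0}/(k₂−k₁)·(e^(−k₁τ) − e^(−k₂τ)).
e^(−k₁τ) = e^(−1.57×1.14) = e^(−1.790) = 0.1670; e^(−k₂τ) = e^(−0.09918) = 0.9056.
C_N = 1.57×4.60/(0.0870−1.57) × (0.1670−0.9056) = (-4.870)×(-0.7386) = 3.597 mol·L⁻¹.
C_M = C_{M0}e^(−k₁τ) = 0.7682 mol·L⁻¹, so C_P = C_{M0}−C_M−C_N = 0.2350 mol·L⁻¹; C_N/C_P = 15.3.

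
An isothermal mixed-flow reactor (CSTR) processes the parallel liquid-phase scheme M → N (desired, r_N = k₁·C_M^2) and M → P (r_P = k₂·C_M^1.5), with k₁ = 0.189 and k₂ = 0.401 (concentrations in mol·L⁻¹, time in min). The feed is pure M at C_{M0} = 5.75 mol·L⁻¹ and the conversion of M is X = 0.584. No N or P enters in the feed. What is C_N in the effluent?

Exit C_M = C_{M0}(1−X) = 5.75×0.416 = 2.392 mol·L⁻¹.
A CSTR operates uniformly at the exit composition, giving r_N = 1.081 and r_P = 1.483 (each k·C_M^n at C_M = 2.392).
Fraction of consumed M going to N: r_N/(r_N+r_P) = 0.4216.
C_N = 0.4216·C_{M0}·X = 0.4216×5.75×0.584 = 1.42 mol·L⁻¹.

1.42 mol·L⁻¹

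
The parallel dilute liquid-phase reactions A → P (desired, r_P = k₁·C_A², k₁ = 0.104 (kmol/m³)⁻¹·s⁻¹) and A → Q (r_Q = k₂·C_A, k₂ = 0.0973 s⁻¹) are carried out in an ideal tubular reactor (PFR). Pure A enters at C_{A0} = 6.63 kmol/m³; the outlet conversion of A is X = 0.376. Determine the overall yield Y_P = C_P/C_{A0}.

C_A = C_{A0}(1−X) = 4.137 kmol/m³.
Along a PFR/batch, dC_Q/dC_A = −r_Q/(r_P+r_Q) = −k₂/(k₂+k₁·C_A).
Integrating from C_{A0} to C_A: C_Q = (0.0973/0.104)·ln[(0.0973+0.104·6.63)/(0.0973+0.104·4.14)] = 0.9356·ln(0.7868/0.5276) = 0.3740 kmol/m³.
Then C_P = (C_{A0}−C_A) − C_Q = 2.493 − 0.3740 = 2.119 kmol/m³.
Y_P = C_P/C_{A0} = 2.119/6.63 = 0.320.

0.320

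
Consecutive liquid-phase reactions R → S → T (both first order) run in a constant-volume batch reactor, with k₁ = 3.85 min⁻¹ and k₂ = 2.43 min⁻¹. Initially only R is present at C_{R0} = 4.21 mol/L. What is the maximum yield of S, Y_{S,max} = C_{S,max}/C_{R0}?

Evaluating C_S at t_opt = ln(k₂/k₁)/(k₂−k₁) gives C_{S,max}/C_{R0} = (k₁/k₂)^[k₂/(k₂−k₁)].
= (3.85/2.43)^(2.43/(2.43−3.85)) = (1.584)^(-1.711) = 0.4550.

0.455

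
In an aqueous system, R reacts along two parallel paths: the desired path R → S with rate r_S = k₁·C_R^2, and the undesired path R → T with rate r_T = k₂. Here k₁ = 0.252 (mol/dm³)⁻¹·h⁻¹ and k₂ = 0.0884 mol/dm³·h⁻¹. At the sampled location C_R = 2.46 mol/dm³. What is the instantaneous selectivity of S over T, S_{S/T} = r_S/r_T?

17.3

S_{S/T} = r_S/r_T = (k₁·C_R^2)/(k₂) = (k₁/k₂)·C_R^2.
= (0.252×2.460^2) / (0.0884) = 1.525/0.08840 = 17.3.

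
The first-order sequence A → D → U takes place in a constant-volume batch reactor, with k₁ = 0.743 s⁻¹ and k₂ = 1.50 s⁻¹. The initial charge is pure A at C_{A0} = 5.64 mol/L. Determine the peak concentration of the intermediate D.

1.40 mol/L

At the optimum, C_{D,max}/C_{A0} = (k₁/k₂)^[k₂/(k₂−k₁)].
= (0.743/1.50)^(1.50/(1.50−0.743)) = (0.4953)^(1.982) = 0.2486.
C_{D,max} = 0.2486×5.64 = 1.40 mol/L.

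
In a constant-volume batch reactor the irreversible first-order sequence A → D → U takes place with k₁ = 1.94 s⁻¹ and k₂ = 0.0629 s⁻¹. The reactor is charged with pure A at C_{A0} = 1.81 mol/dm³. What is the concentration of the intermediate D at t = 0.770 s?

1.36 mol/dm³

The intermediate concentration in a first-order A→B→C sequence is C_D = k₁C_{A0}(e^(−k₁t) − e^(−k₂t))/(k₂−k₁).
e^(−k₁t) = e^(−1.94×0.770) = e^(−1.494) = 0.2245; e^(−k₂t) = e^(−0.04843) = 0.9527.
C_D = 1.94×1.81/(0.0629−1.94) × (0.2245−0.9527) = (-1.871)×(-0.7282) = 1.362 mol/dm³.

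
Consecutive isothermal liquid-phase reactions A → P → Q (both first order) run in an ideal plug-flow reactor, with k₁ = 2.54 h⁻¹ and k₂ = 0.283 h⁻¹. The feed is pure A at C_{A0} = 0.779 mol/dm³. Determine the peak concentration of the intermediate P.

0.592 mol/dm³

At the optimum, C_{P,max}/C_{A0} = (k₁/k₂)^[k₂/(k₂−k₁)].
= (2.54/0.283)^(0.283/(0.283−2.54)) = (8.975)^(-0.1254) = 0.7595.
C_{P,max} = 0.7595×0.779 = 0.592 mol/dm³.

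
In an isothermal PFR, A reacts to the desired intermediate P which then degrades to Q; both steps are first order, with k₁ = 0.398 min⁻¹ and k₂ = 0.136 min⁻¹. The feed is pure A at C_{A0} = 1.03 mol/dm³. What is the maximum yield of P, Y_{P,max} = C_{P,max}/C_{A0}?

0.573

Evaluating C_P at τ_opt = ln(k₂/k₁)/(k₂−k₁) gives C_{P,max}/C_{A0} = (k₁/k₂)^[k₂/(k₂−k₁)].
= (0.398/0.136)^(0.136/(0.136−0.398)) = (2.926)^(-0.5191) = 0.5727.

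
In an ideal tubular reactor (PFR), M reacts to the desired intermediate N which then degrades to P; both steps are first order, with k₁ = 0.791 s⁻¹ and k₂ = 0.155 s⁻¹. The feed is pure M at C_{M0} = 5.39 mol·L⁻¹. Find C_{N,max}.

For a first-order series the maximum intermediate yield is C_{N,max}/C_{M0} = (k₁/k₂)^[k₂/(k₂−k₁)].
= (0.791/0.155)^(0.155/(0.155−0.791)) = (5.103)^(-0.2437) = 0.6722.
C_{N,max} = 0.6722×5.39 = 3.62 mol·L⁻¹.

3.62 mol·L⁻¹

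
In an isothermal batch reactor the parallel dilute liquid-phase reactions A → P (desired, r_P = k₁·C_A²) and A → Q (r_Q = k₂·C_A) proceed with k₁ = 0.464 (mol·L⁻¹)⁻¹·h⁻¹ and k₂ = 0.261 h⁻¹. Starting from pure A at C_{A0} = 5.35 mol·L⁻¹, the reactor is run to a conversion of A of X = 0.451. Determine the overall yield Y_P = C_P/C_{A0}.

0.396

C_A = C_{A0}(1−X) = 2.937 mol·L⁻¹.
Along a PFR/batch, dC_Q/dC_A = −r_Q/(r_P+r_Q) = −k₂/(k₂+k₁·C_A).
Integrating from C_{A0} to C_A: C_Q = (0.261/0.464)·ln[(0.261+0.464·5.35)/(0.261+0.464·2.94)] = 0.5625·ln(2.743/1.624) = 0.2950 mol·L⁻¹.
Then C_P = (C_{A0}−C_A) − C_Q = 2.413 − 0.2950 = 2.118 mol·L⁻¹.
Y_P = C_P/C_{A0} = 2.118/5.35 = 0.396.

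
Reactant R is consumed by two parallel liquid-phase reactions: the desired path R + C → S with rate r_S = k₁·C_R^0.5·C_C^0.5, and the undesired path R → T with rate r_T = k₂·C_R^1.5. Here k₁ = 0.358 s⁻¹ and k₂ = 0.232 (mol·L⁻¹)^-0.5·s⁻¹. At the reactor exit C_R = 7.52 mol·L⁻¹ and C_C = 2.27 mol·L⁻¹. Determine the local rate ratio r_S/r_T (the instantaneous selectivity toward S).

S_{S/T} = r_S/r_T = (k₁·C_R^0.5·C_C^0.5)/(k₂·C_R^1.5) = (k₁/k₂)·C_R⁻¹·C_C^0.5.
= (0.358×7.520^0.5×2.270^0.5) / (0.232×7.520^1.5) = 1.479/4.784 = 0.309.

0.309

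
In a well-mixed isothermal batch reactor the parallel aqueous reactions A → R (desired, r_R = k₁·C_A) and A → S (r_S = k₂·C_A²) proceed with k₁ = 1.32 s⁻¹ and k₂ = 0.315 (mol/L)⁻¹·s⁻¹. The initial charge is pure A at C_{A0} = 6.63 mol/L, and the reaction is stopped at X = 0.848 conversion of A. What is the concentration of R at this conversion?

3.07 mol/L

C_A = C_{A0}(1−X) = 1.008 mol/L.
Along a PFR/batch, dC_R/dC_A = −r_R/(r_R+r_S) = −k₁/(k₁+k₂·C_A).
Integrating from C_{A0} to C_A: C_R = (1.32/0.315)·ln[(1.32+0.315·6.63)/(1.32+0.315·1.01)] = 4.190·ln(3.408/1.637) = 3.072 mol/L.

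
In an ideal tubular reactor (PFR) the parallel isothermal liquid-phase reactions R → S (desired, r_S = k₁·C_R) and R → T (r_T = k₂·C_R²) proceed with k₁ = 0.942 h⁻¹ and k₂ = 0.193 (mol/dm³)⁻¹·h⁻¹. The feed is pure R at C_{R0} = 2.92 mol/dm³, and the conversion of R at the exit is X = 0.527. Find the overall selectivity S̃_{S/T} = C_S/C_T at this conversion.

2.30

C_R = C_{R0}(1−X) = 1.381 mol/dm³.
Along a PFR/batch, dC_S/dC_R = −r_S/(r_S+r_T) = −k₁/(k₁+k₂·C_R).
Integrating from C_{R0} to C_R: C_S = (0.942/0.193)·ln[(0.942+0.193·2.92)/(0.942+0.193·1.38)] = 4.881·ln(1.506/1.209) = 1.072 mol/dm³.
C_T = (C_{R0}−C_R)−C_S = 0.4664 mol/dm³; S̃_{S/T} = 1.072/0.4664 = 2.30.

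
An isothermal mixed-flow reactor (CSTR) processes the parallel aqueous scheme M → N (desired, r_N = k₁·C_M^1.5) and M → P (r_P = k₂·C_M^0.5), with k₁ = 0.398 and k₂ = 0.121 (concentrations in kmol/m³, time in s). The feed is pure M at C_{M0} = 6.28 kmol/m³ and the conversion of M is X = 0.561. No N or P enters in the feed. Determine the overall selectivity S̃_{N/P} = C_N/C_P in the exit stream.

9.07

Exit C_M = C_{M0}(1−X) = 6.28×0.439 = 2.757 kmol/m³.
In a CSTR the entire volume is at exit conditions, so r_N = 0.398×2.757^1.5 = 1.822 and r_P = 0.121×2.757^0.5 = 0.2009.
Overall selectivity = C_N/C_P = r_Nτ/(r_Pτ) = r_N/r_P = 9.07.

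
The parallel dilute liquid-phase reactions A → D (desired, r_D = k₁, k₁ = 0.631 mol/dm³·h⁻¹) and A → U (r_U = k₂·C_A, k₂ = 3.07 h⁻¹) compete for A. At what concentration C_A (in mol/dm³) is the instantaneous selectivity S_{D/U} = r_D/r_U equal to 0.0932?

S_{D/U} = (k₁/k₂)·C_A⁻¹ ⇒ C_A = (S·k₂/k₁)^(-1).
= (0.0932×3.07/0.631)^(-1) = (0.4534)^(-1) = 2.21 mol/dm³.

2.21 mol/dm³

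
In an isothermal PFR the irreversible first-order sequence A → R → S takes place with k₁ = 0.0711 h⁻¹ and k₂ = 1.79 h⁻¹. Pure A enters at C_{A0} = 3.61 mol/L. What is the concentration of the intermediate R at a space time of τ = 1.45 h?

0.124 mol/L

Solving the coupled first-order balances gives C_R(τ) = [k₁/(k₂−k₁)]·C_{A0}·(e^(−k₁τ) − e^(−k₂τ)).
e^(−k₁τ) = e^(−0.0711×1.45) = e^(−0.1031) = 0.9020; e^(−k₂τ) = e^(−2.595) = 0.07461.
C_R = 0.0711×3.61/(1.79−0.0711) × (0.9020−0.07461) = 0.1493×0.8274 = 0.1236 mol/L.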